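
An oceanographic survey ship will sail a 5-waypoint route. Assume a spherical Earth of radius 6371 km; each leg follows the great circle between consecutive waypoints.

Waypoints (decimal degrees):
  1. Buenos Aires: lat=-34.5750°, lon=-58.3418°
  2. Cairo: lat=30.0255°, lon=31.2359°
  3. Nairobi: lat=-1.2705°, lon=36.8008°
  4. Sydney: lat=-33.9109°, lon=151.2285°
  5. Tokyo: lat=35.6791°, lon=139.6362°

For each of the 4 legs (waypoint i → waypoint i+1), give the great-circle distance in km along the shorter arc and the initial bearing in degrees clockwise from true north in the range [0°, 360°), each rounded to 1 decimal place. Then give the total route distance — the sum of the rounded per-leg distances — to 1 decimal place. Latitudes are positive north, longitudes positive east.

Leg 1: φ1=-0.6034476, φ2=0.5240438, Δφ=1.1274914, Δλ=1.5634258 rad; a=sin²(Δφ/2)+cosφ1·cosφ2·sin²(Δλ/2)=0.6393533253; c=2·atan2(√a, √(1-a))=1.853243461; dist=6371·c=11807.014 ≈ 11807.0 km; running total=11807.0 km
Leg 1 bearing: y=sinΔλ·cosφ2=0.86577927, x=cosφ1·sinφ2-sinφ1·cosφ2·cosΔλ=0.41563067; θ=atan2(y, x)=64.3559° ≈ 64.4°
Leg 2: φ1=0.5240438, φ2=-0.0221744, Δφ=-0.5462182, Δλ=0.0971258 rad; a=sin²(Δφ/2)+cosφ1·cosφ2·sin²(Δλ/2)=0.0747922168; c=2·atan2(√a, √(1-a))=0.554021654; dist=6371·c=3529.672 ≈ 3529.7 km; running total=15336.7 km
Leg 2 bearing: y=sinΔλ·cosφ2=0.09694935, x=cosφ1·sinφ2-sinφ1·cosφ2·cosΔλ=-0.51710172; θ=atan2(y, x)=169.3811° ≈ 169.4°
Leg 3: φ1=-0.0221744, φ2=-0.5918569, Δφ=-0.5696824, Δλ=1.9971401 rad; a=sin²(Δφ/2)+cosφ1·cosφ2·sin²(Δλ/2)=0.6653743656; c=2·atan2(√a, √(1-a))=1.907893176; dist=6371·c=12155.187 ≈ 12155.2 km; running total=27491.9 km
Leg 3 bearing: y=sinΔλ·cosφ2=0.75561615, x=cosφ1·sinφ2-sinφ1·cosφ2·cosΔλ=-0.56537555; θ=atan2(y, x)=126.8050° ≈ 126.8°
Leg 4: φ1=-0.5918569, φ2=0.6227178, Δφ=1.2145746, Δλ=-0.2023238 rad; a=sin²(Δφ/2)+cosφ1·cosφ2·sin²(Δλ/2)=0.3325075460; c=2·atan2(√a, √(1-a))=1.229207114; dist=6371·c=7831.279 ≈ 7831.3 km; running total=35323.2 km
Leg 4 bearing: y=sinΔλ·cosφ2=-0.16322792, x=cosφ1·sinφ2-sinφ1·cosφ2·cosΔλ=0.92797724; θ=atan2(y, x)=-9.9761° <0 so +360° → 350.0239° ≈ 350.0°

Leg 1: dist=11807.0 km, bearing=64.4°
Leg 2: dist=3529.7 km, bearing=169.4°
Leg 3: dist=12155.2 km, bearing=126.8°
Leg 4: dist=7831.3 km, bearing=350.0°
Total: 35323.2 km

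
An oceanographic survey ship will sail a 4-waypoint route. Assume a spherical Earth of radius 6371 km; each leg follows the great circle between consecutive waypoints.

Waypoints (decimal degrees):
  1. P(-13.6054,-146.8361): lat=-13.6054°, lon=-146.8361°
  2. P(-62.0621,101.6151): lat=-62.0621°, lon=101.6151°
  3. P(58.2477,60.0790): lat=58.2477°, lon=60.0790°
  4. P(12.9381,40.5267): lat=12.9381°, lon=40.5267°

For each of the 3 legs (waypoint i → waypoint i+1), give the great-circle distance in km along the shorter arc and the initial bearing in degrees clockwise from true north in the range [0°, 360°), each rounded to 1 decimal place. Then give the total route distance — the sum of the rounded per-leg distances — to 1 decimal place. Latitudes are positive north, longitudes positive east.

Leg 1: dist=9749.0 km, bearing=205.9°
Leg 2: dist=13845.8 km, bearing=334.9°
Leg 3: dist=5298.1 km, bearing=206.2°
Total: 28892.9 km

Leg 1: φ1=-0.2374590, φ2=-1.0831880, Δφ=-0.8457290, Δλ=4.3362915 rad; a=sin²(Δφ/2)+cosφ1·cosφ2·sin²(Δλ/2)=0.4797174174; c=2·atan2(√a, √(1-a))=1.530220028; dist=6371·c=9749.032 ≈ 9749.0 km; running total=9749.0 km
Leg 1 bearing: y=sinΔλ·cosφ2=-0.43576753, x=cosφ1·sinφ2-sinφ1·cosφ2·cosΔλ=-0.89914466; θ=atan2(y, x)=-154.1430° <0 so +360° → 205.8570° ≈ 205.9°
Leg 2: φ1=-1.0831880, φ2=1.0166141, Δφ=2.0998021, Δλ=-0.7249417 rad; a=sin²(Δφ/2)+cosφ1·cosφ2·sin²(Δλ/2)=0.7833372115; c=2·atan2(√a, √(1-a))=2.173260374; dist=6371·c=13845.842 ≈ 13845.8 km; running total=23594.8 km
Leg 2 bearing: y=sinΔλ·cosφ2=-0.34895078, x=cosφ1·sinφ2-sinφ1·cosφ2·cosΔλ=0.74640033; θ=atan2(y, x)=-25.0566° <0 so +360° → 334.9434° ≈ 334.9°
Leg 3: φ1=1.0166141, φ2=0.2258124, Δφ=-0.7908017, Δλ=-0.3412520 rad; a=sin²(Δφ/2)+cosφ1·cosφ2·sin²(Δλ/2)=0.1631496848; c=2·atan2(√a, √(1-a))=0.831591308; dist=6371·c=5298.068 ≈ 5298.1 km; running total=28892.9 km
Leg 3 bearing: y=sinΔλ·cosφ2=-0.32617082, x=cosφ1·sinφ2-sinφ1·cosφ2·cosΔλ=-0.66312899; θ=atan2(y, x)=-153.8090° <0 so +360° → 206.1910° ≈ 206.2°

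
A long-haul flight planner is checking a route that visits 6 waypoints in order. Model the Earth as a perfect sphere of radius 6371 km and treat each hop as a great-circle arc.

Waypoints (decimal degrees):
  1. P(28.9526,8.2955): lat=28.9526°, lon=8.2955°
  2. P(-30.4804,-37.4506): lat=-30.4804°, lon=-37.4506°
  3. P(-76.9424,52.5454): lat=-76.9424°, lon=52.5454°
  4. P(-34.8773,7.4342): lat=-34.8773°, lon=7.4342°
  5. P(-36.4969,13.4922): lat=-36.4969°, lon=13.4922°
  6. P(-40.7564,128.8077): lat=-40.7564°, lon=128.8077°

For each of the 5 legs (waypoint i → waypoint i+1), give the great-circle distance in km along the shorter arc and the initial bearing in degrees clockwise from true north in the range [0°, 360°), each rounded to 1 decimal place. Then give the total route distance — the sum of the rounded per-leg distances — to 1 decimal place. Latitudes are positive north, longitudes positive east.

Leg 1: dist=8194.9 km, bearing=220.0°
Leg 2: dist=6714.7 km, bearing=164.9°
Leg 3: dist=5175.1 km, bearing=306.8°
Leg 4: dist=575.9 km, bearing=110.0°
Leg 5: dist=9190.4 km, bearing=136.3°
Total: 29851.0 km

Leg 1: φ1=0.5053182, φ2=-0.5319833, Δφ=-1.0373015, Δλ=-0.7984201 rad; a=sin²(Δφ/2)+cosφ1·cosφ2·sin²(Δλ/2)=0.3596561852; c=2·atan2(√a, √(1-a))=1.286285862; dist=6371·c=8194.927 ≈ 8194.9 km; running total=8194.9 km
Leg 1 bearing: y=sinΔλ·cosφ2=-0.61727004, x=cosφ1·sinφ2-sinφ1·cosφ2·cosΔλ=-0.73497766; θ=atan2(y, x)=-139.9748° <0 so +360° → 220.0252° ≈ 220.0°
Leg 2: φ1=-0.5319833, φ2=-1.3428982, Δφ=-0.8109149, Δλ=1.5707265 rad; a=sin²(Δφ/2)+cosφ1·cosφ2·sin²(Δλ/2)=0.2529292022; c=2·atan2(√a, √(1-a))=1.053949146; dist=6371·c=6714.710 ≈ 6714.7 km; running total=14909.6 km
Leg 2 bearing: y=sinΔλ·cosφ2=0.22593048, x=cosφ1·sinφ2-sinφ1·cosφ2·cosΔλ=-0.83951147; θ=atan2(y, x)=164.9374° ≈ 164.9°
Leg 3: φ1=-1.3428982, φ2=-0.6087237, Δφ=0.7341745, Δλ=-0.7873390 rad; a=sin²(Δφ/2)+cosφ1·cosφ2·sin²(Δλ/2)=0.1560789295; c=2·atan2(√a, √(1-a))=0.812284307; dist=6371·c=5175.063 ≈ 5175.1 km; running total=20084.7 km
Leg 3 bearing: y=sinΔλ·cosφ2=-0.58121995, x=cosφ1·sinφ2-sinφ1·cosφ2·cosΔλ=0.43480634; θ=atan2(y, x)=-53.2001° <0 so +360° → 306.7999° ≈ 306.8°
Leg 4: φ1=-0.6087237, φ2=-0.6369911, Δφ=-0.0282674, Δλ=0.1057320 rad; a=sin²(Δφ/2)+cosφ1·cosφ2·sin²(Δλ/2)=0.0020411937; c=2·atan2(√a, √(1-a))=0.090389911; dist=6371·c=575.874 ≈ 575.9 km; running total=20660.6 km
Leg 4 bearing: y=sinΔλ·cosφ2=0.08483855, x=cosφ1·sinφ2-sinφ1·cosφ2·cosΔλ=-0.03083064; θ=atan2(y, x)=109.9713° ≈ 110.0°
Leg 5: φ1=-0.6369911, φ2=-0.7113334, Δφ=-0.0743423, Δλ=2.0126352 rad; a=sin²(Δφ/2)+cosφ1·cosφ2·sin²(Δλ/2)=0.4360428627; c=2·atan2(√a, √(1-a))=1.442530635; dist=6371·c=9190.363 ≈ 9190.4 km; running total=29851.0 km
Leg 5 bearing: y=sinΔλ·cosφ2=0.68474776, x=cosφ1·sinφ2-sinφ1·cosφ2·cosΔλ=-0.71746669; θ=atan2(y, x)=136.3367° ≈ 136.3°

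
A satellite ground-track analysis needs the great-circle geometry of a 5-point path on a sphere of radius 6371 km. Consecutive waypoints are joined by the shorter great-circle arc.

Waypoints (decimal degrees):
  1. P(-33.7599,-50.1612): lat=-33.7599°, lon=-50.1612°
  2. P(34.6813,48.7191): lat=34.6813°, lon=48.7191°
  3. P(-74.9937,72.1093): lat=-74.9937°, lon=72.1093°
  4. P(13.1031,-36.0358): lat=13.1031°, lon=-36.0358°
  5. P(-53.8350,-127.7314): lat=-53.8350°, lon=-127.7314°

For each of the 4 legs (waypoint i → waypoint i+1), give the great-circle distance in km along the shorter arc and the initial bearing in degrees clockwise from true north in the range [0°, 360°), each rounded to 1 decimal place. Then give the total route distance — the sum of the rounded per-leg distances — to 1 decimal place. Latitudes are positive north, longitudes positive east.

Leg 1: dist=12781.3 km, bearing=63.6°
Leg 2: dist=12314.1 km, bearing=173.7°
Leg 3: dist=11932.1 km, bearing=255.8°
Leg 4: dist=11290.6 km, bearing=217.0°
Total: 48318.1 km

Leg 1: φ1=-0.5892214, φ2=0.6053029, Δφ=1.1945243, Δλ=1.7257868 rad; a=sin²(Δφ/2)+cosφ1·cosφ2·sin²(Δλ/2)=0.7108724902; c=2·atan2(√a, √(1-a))=2.006165297; dist=6371·c=12781.279 ≈ 12781.3 km; running total=12781.3 km
Leg 1 bearing: y=sinΔλ·cosφ2=0.81247253, x=cosφ1·sinφ2-sinφ1·cosφ2·cosΔλ=0.40251653; θ=atan2(y, x)=63.6452° ≈ 63.6°
Leg 2: φ1=0.6053029, φ2=-1.3088870, Δφ=-1.9141899, Δλ=0.4082360 rad; a=sin²(Δφ/2)+cosφ1·cosφ2·sin²(Δλ/2)=0.6770909086; c=2·atan2(√a, √(1-a))=1.932835352; dist=6371·c=12314.094 ≈ 12314.1 km; running total=25095.4 km
Leg 2 bearing: y=sinΔλ·cosφ2=0.10279097, x=cosφ1·sinφ2-sinφ1·cosφ2·cosΔλ=-0.92951022; θ=atan2(y, x)=173.6895° ≈ 173.7°
Leg 3: φ1=-1.3088870, φ2=0.2286922, Δφ=1.5375792, Δλ=-1.8874881 rad; a=sin²(Δφ/2)+cosφ1·cosφ2·sin²(Δλ/2)=0.6487545096; c=2·atan2(√a, √(1-a))=1.872878792; dist=6371·c=11932.111 ≈ 11932.1 km; running total=37027.5 km
Leg 3 bearing: y=sinΔλ·cosφ2=-0.92552935, x=cosφ1·sinφ2-sinφ1·cosφ2·cosΔλ=-0.23427291; θ=atan2(y, x)=-104.2045° <0 so +360° → 255.7955° ≈ 255.8°
Leg 4: φ1=0.2286922, φ2=-0.9395980, Δφ=-1.1682902, Δλ=-1.6003901 rad; a=sin²(Δφ/2)+cosφ1·cosφ2·sin²(Δλ/2)=0.6000146973; c=2·atan2(√a, √(1-a))=1.772184248; dist=6371·c=11290.586 ≈ 11290.6 km; running total=48318.1 km
Leg 4 bearing: y=sinΔλ·cosφ2=-0.58985422, x=cosφ1·sinφ2-sinφ1·cosφ2·cosΔλ=-0.78234279; θ=atan2(y, x)=-142.9852° <0 so +360° → 217.0148° ≈ 217.0°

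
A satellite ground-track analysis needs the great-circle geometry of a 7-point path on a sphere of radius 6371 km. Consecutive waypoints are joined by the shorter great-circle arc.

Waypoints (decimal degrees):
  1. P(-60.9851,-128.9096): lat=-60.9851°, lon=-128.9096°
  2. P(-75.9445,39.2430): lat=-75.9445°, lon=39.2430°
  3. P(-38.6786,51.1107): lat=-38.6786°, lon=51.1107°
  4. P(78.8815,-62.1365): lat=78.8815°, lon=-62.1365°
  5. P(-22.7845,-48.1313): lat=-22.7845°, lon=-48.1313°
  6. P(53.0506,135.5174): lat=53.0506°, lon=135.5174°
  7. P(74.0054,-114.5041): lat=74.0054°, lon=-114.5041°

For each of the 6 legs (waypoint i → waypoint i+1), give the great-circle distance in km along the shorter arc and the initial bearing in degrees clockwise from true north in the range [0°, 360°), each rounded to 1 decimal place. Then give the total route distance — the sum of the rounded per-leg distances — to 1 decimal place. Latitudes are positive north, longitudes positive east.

Leg 1: dist=4765.8 km, bearing=175.8°
Leg 2: dist=4186.2 km, bearing=15.2°
Leg 3: dist=14707.9 km, bearing=346.1°
Leg 4: dist=11339.1 km, bearing=166.8°
Leg 5: dist=16635.5 km, bearing=355.7°
Leg 6: dist=4962.8 km, bearing=21.6°
Total: 56597.3 km

Leg 1: φ1=-1.0643908, φ2=-1.3254816, Δφ=-0.2610908, Δλ=2.9348165 rad; a=sin²(Δφ/2)+cosφ1·cosφ2·sin²(Δλ/2)=0.1334877527; c=2·atan2(√a, √(1-a))=0.748038501; dist=6371·c=4765.753 ≈ 4765.8 km; running total=4765.8 km
Leg 1 bearing: y=sinΔλ·cosφ2=0.04986091, x=cosφ1·sinφ2-sinφ1·cosφ2·cosΔλ=-0.67837230; θ=atan2(y, x)=175.7963° ≈ 175.8°
Leg 2: φ1=-1.3254816, φ2=-0.6750689, Δφ=0.6504127, Δλ=0.2071304 rad; a=sin²(Δφ/2)+cosφ1·cosφ2·sin²(Δλ/2)=0.1041092724; c=2·atan2(√a, √(1-a))=0.657076246; dist=6371·c=4186.233 ≈ 4186.2 km; running total=8952.0 km
Leg 2 bearing: y=sinΔλ·cosφ2=0.16054550, x=cosφ1·sinφ2-sinφ1·cosφ2·cosΔλ=0.58932781; θ=atan2(y, x)=15.2388° ≈ 15.2°
Leg 3: φ1=-0.6750689, φ2=1.3767419, Δφ=2.0518108, Δλ=-1.9765365 rad; a=sin²(Δφ/2)+cosφ1·cosφ2·sin²(Δλ/2)=0.8363199771; c=2·atan2(√a, √(1-a))=2.308567006; dist=6371·c=14707.880 ≈ 14707.9 km; running total=23659.9 km
Leg 3 bearing: y=sinΔλ·cosφ2=-0.17718232, x=cosφ1·sinφ2-sinφ1·cosφ2·cosΔλ=0.71844410; θ=atan2(y, x)=-13.8538° <0 so +360° → 346.1462° ≈ 346.1°
Leg 4: φ1=1.3767419, φ2=-0.3976645, Δφ=-1.7744064, Δλ=0.2444369 rad; a=sin²(Δφ/2)+cosφ1·cosφ2·sin²(Δλ/2)=0.6037456199; c=2·atan2(√a, √(1-a))=1.779806013; dist=6371·c=11339.144 ≈ 11339.1 km; running total=34999.0 km
Leg 4 bearing: y=sinΔλ·cosφ2=0.22312542, x=cosφ1·sinφ2-sinφ1·cosφ2·cosΔλ=-0.95245075; θ=atan2(y, x)=166.8154° ≈ 166.8°
Leg 5: φ1=-0.3976645, φ2=0.9259076, Δφ=1.3235722, Δλ=3.2052745 rad; a=sin²(Δφ/2)+cosφ1·cosφ2·sin²(Δλ/2)=0.9312852697; c=2·atan2(√a, √(1-a))=2.611124956; dist=6371·c=16635.477 ≈ 16635.5 km; running total=51634.5 km
Leg 5 bearing: y=sinΔλ·cosφ2=-0.03825388, x=cosφ1·sinφ2-sinφ1·cosφ2·cosΔλ=0.50448856; θ=atan2(y, x)=-4.3363° <0 so +360° → 355.6637° ≈ 355.7°
Leg 6: φ1=0.9259076, φ2=1.2916379, Δφ=0.3657303, Δλ=-4.3636984 rad; a=sin²(Δφ/2)+cosφ1·cosφ2·sin²(Δλ/2)=0.1441812988; c=2·atan2(√a, √(1-a))=0.778970194; dist=6371·c=4962.819 ≈ 4962.8 km; running total=56597.3 km
Leg 6 bearing: y=sinΔλ·cosφ2=0.25896460, x=cosφ1·sinφ2-sinφ1·cosφ2·cosΔλ=0.65307698; θ=atan2(y, x)=21.6298° ≈ 21.6°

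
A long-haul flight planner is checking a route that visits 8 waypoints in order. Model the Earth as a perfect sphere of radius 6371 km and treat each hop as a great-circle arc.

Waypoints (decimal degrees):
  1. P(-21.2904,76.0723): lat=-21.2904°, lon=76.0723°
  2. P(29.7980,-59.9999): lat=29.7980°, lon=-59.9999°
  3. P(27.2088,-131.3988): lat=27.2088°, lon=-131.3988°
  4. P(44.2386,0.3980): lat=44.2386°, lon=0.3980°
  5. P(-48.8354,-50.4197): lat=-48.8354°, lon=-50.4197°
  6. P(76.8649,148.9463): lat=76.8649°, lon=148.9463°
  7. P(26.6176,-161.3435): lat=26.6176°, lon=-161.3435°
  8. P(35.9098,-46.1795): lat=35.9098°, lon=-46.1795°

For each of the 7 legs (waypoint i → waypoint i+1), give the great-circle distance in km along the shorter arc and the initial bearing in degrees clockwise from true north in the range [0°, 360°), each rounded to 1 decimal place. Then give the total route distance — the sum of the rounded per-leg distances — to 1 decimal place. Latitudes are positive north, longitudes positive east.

Leg 1: φ1=-0.3715876, φ2=0.5200732, Δφ=0.8916608, Δλ=-2.3749079 rad; a=sin²(Δφ/2)+cosφ1·cosφ2·sin²(Δλ/2)=0.8813866976; c=2·atan2(√a, √(1-a))=2.438387422; dist=6371·c=15534.966 ≈ 15535.0 km; running total=15535.0 km
Leg 1 bearing: y=sinΔλ·cosφ2=-0.60202550, x=cosφ1·sinφ2-sinφ1·cosφ2·cosΔλ=0.23609754; θ=atan2(y, x)=-68.5863° <0 so +360° → 291.4137° ≈ 291.4°
Leg 2: φ1=0.5200732, φ2=0.4748831, Δφ=-0.0451901, Δλ=-1.2461459 rad; a=sin²(Δφ/2)+cosφ1·cosφ2·sin²(Δλ/2)=0.2633031703; c=2·atan2(√a, √(1-a))=1.077656814; dist=6371·c=6865.752 ≈ 6865.8 km; running total=22400.8 km
Leg 2 bearing: y=sinΔλ·cosφ2=-0.84288875, x=cosφ1·sinφ2-sinφ1·cosφ2·cosΔλ=0.25580657; θ=atan2(y, x)=-73.1176° <0 so +360° → 286.8824° ≈ 286.9°
Leg 3: φ1=0.4748831, φ2=0.7721092, Δφ=0.2972261, Δλ=2.3002881 rad; a=sin²(Δφ/2)+cosφ1·cosφ2·sin²(Δλ/2)=0.5528375713; c=2·atan2(√a, √(1-a))=1.676669148; dist=6371·c=10682.059 ≈ 10682.1 km; running total=33082.9 km
Leg 3 bearing: y=sinΔλ·cosφ2=0.53411607, x=cosφ1·sinφ2-sinφ1·cosφ2·cosΔλ=0.83878054; θ=atan2(y, x)=32.4880° ≈ 32.5°
Leg 4: φ1=0.7721092, φ2=-0.8523385, Δφ=-1.6244477, Δλ=-0.8869362 rad; a=sin²(Δφ/2)+cosφ1·cosφ2·sin²(Δλ/2)=0.6136328940; c=2·atan2(√a, √(1-a))=1.800065404; dist=6371·c=11468.217 ≈ 11468.2 km; running total=44551.1 km
Leg 4 bearing: y=sinΔλ·cosφ2=-0.51021591, x=cosφ1·sinφ2-sinφ1·cosφ2·cosΔλ=-0.82947573; θ=atan2(y, x)=-148.4041° <0 so +360° → 211.5959° ≈ 211.6°
Leg 5: φ1=-0.8523385, φ2=1.3415456, Δφ=2.1938841, Δλ=3.4795931 rad; a=sin²(Δφ/2)+cosφ1·cosφ2·sin²(Δλ/2)=0.9371212267; c=2·atan2(√a, √(1-a))=2.634669568; dist=6371·c=16785.480 ≈ 16785.5 km; running total=61336.6 km
Leg 5 bearing: y=sinΔλ·cosφ2=-0.07535572, x=cosφ1·sinφ2-sinφ1·cosφ2·cosΔλ=0.47960572; θ=atan2(y, x)=-8.9293° <0 so +360° → 351.0707° ≈ 351.1°
Leg 6: φ1=1.3415456, φ2=0.4645648, Δφ=-0.8769808, Δλ=-5.4155786 rad; a=sin²(Δφ/2)+cosφ1·cosφ2·sin²(Δλ/2)=0.2161558781; c=2·atan2(√a, √(1-a))=0.967101306; dist=6371·c=6161.402 ≈ 6161.4 km; running total=67498.0 km
Leg 6 bearing: y=sinΔλ·cosφ2=0.68194112, x=cosφ1·sinφ2-sinφ1·cosφ2·cosΔλ=-0.46117933; θ=atan2(y, x)=124.0695° ≈ 124.1°
Leg 7: φ1=0.4645648, φ2=0.6267442, Δφ=0.1621795, Δλ=2.0099910 rad; a=sin²(Δφ/2)+cosφ1·cosφ2·sin²(Δλ/2)=0.5225594175; c=2·atan2(√a, √(1-a))=1.615930484; dist=6371·c=10295.093 ≈ 10295.1 km; running total=77793.1 km
Leg 7 bearing: y=sinΔλ·cosφ2=0.73307336, x=cosφ1·sinφ2-sinφ1·cosφ2·cosΔλ=0.67865141; θ=atan2(y, x)=47.2077° ≈ 47.2°

Leg 1: dist=15535.0 km, bearing=291.4°
Leg 2: dist=6865.8 km, bearing=286.9°
Leg 3: dist=10682.1 km, bearing=32.5°
Leg 4: dist=11468.2 km, bearing=211.6°
Leg 5: dist=16785.5 km, bearing=351.1°
Leg 6: dist=6161.4 km, bearing=124.1°
Leg 7: dist=10295.1 km, bearing=47.2°
Total: 77793.1 km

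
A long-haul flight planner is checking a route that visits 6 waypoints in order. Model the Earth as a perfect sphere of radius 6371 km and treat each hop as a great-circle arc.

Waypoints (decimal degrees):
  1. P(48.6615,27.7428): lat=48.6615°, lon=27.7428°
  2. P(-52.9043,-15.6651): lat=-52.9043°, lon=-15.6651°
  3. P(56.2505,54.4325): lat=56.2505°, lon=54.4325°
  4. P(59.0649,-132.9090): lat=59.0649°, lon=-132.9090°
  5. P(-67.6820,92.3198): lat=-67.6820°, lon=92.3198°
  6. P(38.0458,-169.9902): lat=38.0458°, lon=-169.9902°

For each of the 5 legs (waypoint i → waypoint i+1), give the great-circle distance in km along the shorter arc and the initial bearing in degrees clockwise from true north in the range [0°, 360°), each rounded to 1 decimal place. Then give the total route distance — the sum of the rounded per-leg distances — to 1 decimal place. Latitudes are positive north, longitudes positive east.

Leg 1: φ1=0.8493034, φ2=-0.9233542, Δφ=-1.7726576, Δλ=-0.7576108 rad; a=sin²(Δφ/2)+cosφ1·cosφ2·sin²(Δλ/2)=0.6547294822; c=2·atan2(√a, √(1-a))=1.885420342; dist=6371·c=12012.013 ≈ 12012.0 km; running total=12012.0 km
Leg 1 bearing: y=sinΔλ·cosφ2=-0.41447597, x=cosφ1·sinφ2-sinφ1·cosφ2·cosΔλ=-0.85582990; θ=atan2(y, x)=-154.1592° <0 so +360° → 205.8408° ≈ 205.8°
Leg 2: φ1=-0.9233542, φ2=0.9817564, Δφ=1.9051107, Δλ=1.2234339 rad; a=sin²(Δφ/2)+cosφ1·cosφ2·sin²(Δλ/2)=0.7745692122; c=2·atan2(√a, √(1-a))=2.152129291; dist=6371·c=13711.216 ≈ 13711.2 km; running total=25723.2 km
Leg 2 bearing: y=sinΔλ·cosφ2=0.52238135, x=cosφ1·sinφ2-sinφ1·cosφ2·cosΔλ=0.65235321; θ=atan2(y, x)=38.6865° ≈ 38.7°
Leg 3: φ1=0.9817564, φ2=1.0308770, Δφ=0.0491205, Δλ=-3.2697260 rad; a=sin²(Δφ/2)+cosφ1·cosφ2·sin²(Δλ/2)=0.2850289372; c=2·atan2(√a, √(1-a))=1.126367652; dist=6371·c=7176.088 ≈ 7176.1 km; running total=32899.3 km
Leg 3 bearing: y=sinΔλ·cosφ2=0.06568901, x=cosφ1·sinφ2-sinφ1·cosφ2·cosΔλ=0.90046362; θ=atan2(y, x)=4.1723° ≈ 4.2°
Leg 4: φ1=1.0308770, φ2=-1.1812737, Δφ=-2.2121507, Δλ=3.9309841 rad; a=sin²(Δφ/2)+cosφ1·cosφ2·sin²(Δλ/2)=0.9654910813; c=2·atan2(√a, √(1-a))=2.767890388; dist=6371·c=17634.230 ≈ 17634.2 km; running total=50533.5 km
Leg 4 bearing: y=sinΔλ·cosφ2=-0.26959169, x=cosφ1·sinφ2-sinφ1·cosφ2·cosΔλ=-0.24615551; θ=atan2(y, x)=-132.3982° <0 so +360° → 227.6018° ≈ 227.6°
Leg 5: φ1=-1.1812737, φ2=0.6640245, Δφ=1.8452982, Δλ=-4.5781732 rad; a=sin²(Δφ/2)+cosφ1·cosφ2·sin²(Δλ/2)=0.8050714778; c=2·atan2(√a, √(1-a))=2.227037338; dist=6371·c=14188.455 ≈ 14188.5 km; running total=64722.0 km
Leg 5 bearing: y=sinΔλ·cosφ2=0.78043587, x=cosφ1·sinφ2-sinφ1·cosφ2·cosΔλ=0.13654823; θ=atan2(y, x)=80.0758° ≈ 80.1°

Leg 1: dist=12012.0 km, bearing=205.8°
Leg 2: dist=13711.2 km, bearing=38.7°
Leg 3: dist=7176.1 km, bearing=4.2°
Leg 4: dist=17634.2 km, bearing=227.6°
Leg 5: dist=14188.5 km, bearing=80.1°
Total: 64722.0 km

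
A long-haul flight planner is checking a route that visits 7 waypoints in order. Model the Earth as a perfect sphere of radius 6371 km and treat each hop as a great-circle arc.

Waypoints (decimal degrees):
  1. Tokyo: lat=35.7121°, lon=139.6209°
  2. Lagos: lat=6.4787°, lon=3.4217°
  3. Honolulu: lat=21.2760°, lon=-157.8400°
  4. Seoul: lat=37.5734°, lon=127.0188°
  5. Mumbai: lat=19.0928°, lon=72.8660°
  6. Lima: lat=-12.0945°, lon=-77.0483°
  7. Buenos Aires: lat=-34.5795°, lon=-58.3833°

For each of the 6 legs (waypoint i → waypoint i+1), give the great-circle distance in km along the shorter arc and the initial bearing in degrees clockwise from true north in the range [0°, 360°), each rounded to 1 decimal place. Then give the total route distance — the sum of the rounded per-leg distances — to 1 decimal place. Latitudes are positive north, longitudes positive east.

Leg 1: dist=13464.9 km, bearing=306.6°
Leg 2: dist=16313.1 km, bearing=327.0°
Leg 3: dist=7311.5 km, bearing=302.8°
Leg 4: dist=5598.8 km, bearing=264.2°
Leg 5: dist=16705.3 km, bearing=279.1°
Leg 6: dist=3131.2 km, bearing=146.1°
Total: 62524.8 km

Leg 1: φ1=0.6232937, φ2=0.1130746, Δφ=-0.5102191, Δλ=-2.3771245 rad; a=sin²(Δφ/2)+cosφ1·cosφ2·sin²(Δλ/2)=0.7582138795; c=2·atan2(√a, √(1-a))=2.113470438; dist=6371·c=13464.920 ≈ 13464.9 km; running total=13464.9 km
Leg 1 bearing: y=sinΔλ·cosφ2=-0.68773307, x=cosφ1·sinφ2-sinφ1·cosφ2·cosΔλ=0.51022112; θ=atan2(y, x)=-53.4287° <0 so +360° → 306.5713° ≈ 306.6°
Leg 2: φ1=0.1130746, φ2=0.3713363, Δφ=0.2582616, Δλ=-2.8145476 rad; a=sin²(Δφ/2)+cosφ1·cosφ2·sin²(Δλ/2)=0.9179366024; c=2·atan2(√a, √(1-a))=2.560517952; dist=6371·c=16313.060 ≈ 16313.1 km; running total=29778.0 km
Leg 2 bearing: y=sinΔλ·cosφ2=-0.29935102, x=cosφ1·sinφ2-sinφ1·cosφ2·cosΔλ=0.46011406; θ=atan2(y, x)=-33.0481° <0 so +360° → 326.9519° ≈ 327.0°
Leg 3: φ1=0.3713363, φ2=0.6557795, Δφ=0.2844433, Δλ=4.9717240 rad; a=sin²(Δφ/2)+cosφ1·cosφ2·sin²(Δλ/2)=0.2946712743; c=2·atan2(√a, √(1-a))=1.147621326; dist=6371·c=7311.495 ≈ 7311.5 km; running total=37089.5 km
Leg 3 bearing: y=sinΔλ·cosφ2=-0.76606976, x=cosφ1·sinφ2-sinφ1·cosφ2·cosΔλ=0.49446696; θ=atan2(y, x)=-57.1594° <0 so +360° → 302.8406° ≈ 302.8°
Leg 4: φ1=0.6557795, φ2=0.3332322, Δφ=-0.3225473, Δλ=-0.9451447 rad; a=sin²(Δφ/2)+cosφ1·cosφ2·sin²(Δλ/2)=0.1809621746; c=2·atan2(√a, √(1-a))=0.878799897; dist=6371·c=5598.834 ≈ 5598.8 km; running total=42688.3 km
Leg 4 bearing: y=sinΔλ·cosφ2=-0.76599158, x=cosφ1·sinφ2-sinφ1·cosφ2·cosΔλ=-0.07820717; θ=atan2(y, x)=-95.8297° <0 so +360° → 264.1703° ≈ 264.2°
Leg 5: φ1=0.3332322, φ2=-0.2110888, Δφ=-0.5443211, Δλ=-2.6164981 rad; a=sin²(Δφ/2)+cosφ1·cosφ2·sin²(Δλ/2)=0.9340316840; c=2·atan2(√a, √(1-a))=2.622084308; dist=6371·c=16705.299 ≈ 16705.3 km; running total=59393.6 km
Leg 5 bearing: y=sinΔλ·cosφ2=-0.49016773, x=cosφ1·sinφ2-sinφ1·cosφ2·cosΔλ=0.07875013; θ=atan2(y, x)=-80.8729° <0 so +360° → 279.1271° ≈ 279.1°
Leg 6: φ1=-0.2110888, φ2=-0.6035261, Δφ=-0.3924373, Δλ=0.3257657 rad; a=sin²(Δφ/2)+cosφ1·cosφ2·sin²(Δλ/2)=0.0591809465; c=2·atan2(√a, √(1-a))=0.491474193; dist=6371·c=3131.182 ≈ 3131.2 km; running total=62524.8 km
Leg 6 bearing: y=sinΔλ·cosφ2=0.26349689, x=cosφ1·sinφ2-sinφ1·cosφ2·cosΔλ=-0.39151455; θ=atan2(y, x)=146.0587° ≈ 146.1°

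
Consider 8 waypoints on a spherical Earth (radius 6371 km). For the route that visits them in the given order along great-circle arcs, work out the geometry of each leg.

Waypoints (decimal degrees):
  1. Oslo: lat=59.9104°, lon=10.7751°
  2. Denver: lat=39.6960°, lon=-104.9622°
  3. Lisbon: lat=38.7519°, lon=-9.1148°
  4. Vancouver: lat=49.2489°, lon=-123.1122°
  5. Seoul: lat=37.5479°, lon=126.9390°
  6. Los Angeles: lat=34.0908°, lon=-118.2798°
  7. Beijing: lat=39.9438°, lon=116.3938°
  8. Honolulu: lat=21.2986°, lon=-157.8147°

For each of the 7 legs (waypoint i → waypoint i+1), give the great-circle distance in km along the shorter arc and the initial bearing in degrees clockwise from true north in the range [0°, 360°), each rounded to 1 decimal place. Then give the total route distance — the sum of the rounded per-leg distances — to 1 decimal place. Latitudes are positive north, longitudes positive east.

Leg 1: dist=7488.8 km, bearing=311.3°
Leg 2: dist=7806.4 km, bearing=55.5°
Leg 3: dist=8284.6 km, bearing=321.8°
Leg 4: dist=8165.7 km, bearing=309.0°
Leg 5: dist=9584.4 km, bearing=48.9°
Leg 6: dist=10053.8 km, bearing=321.3°
Leg 7: dist=8162.1 km, bearing=75.8°
Total: 59545.8 km

Leg 1: φ1=1.0456337, φ2=0.6928259, Δφ=-0.3528078, Δλ=-2.0199970 rad; a=sin²(Δφ/2)+cosφ1·cosφ2·sin²(Δλ/2)=0.3074368138; c=2·atan2(√a, √(1-a))=1.175451573; dist=6371·c=7488.802 ≈ 7488.8 km; running total=7488.8 km
Leg 1 bearing: y=sinΔλ·cosφ2=-0.69311107, x=cosφ1·sinφ2-sinφ1·cosφ2·cosΔλ=0.60932317; θ=atan2(y, x)=-48.6809° <0 so +360° → 311.3191° ≈ 311.3°
Leg 2: φ1=0.6928259, φ2=0.6763482, Δφ=-0.0164777, Δλ=1.6728527 rad; a=sin²(Δφ/2)+cosφ1·cosφ2·sin²(Δλ/2)=0.3306655977; c=2·atan2(√a, √(1-a))=1.225294592; dist=6371·c=7806.352 ≈ 7806.4 km; running total=15295.2 km
Leg 2 bearing: y=sinΔλ·cosφ2=0.77580591, x=cosφ1·sinφ2-sinφ1·cosφ2·cosΔλ=0.53238015; θ=atan2(y, x)=55.5410° ≈ 55.5°
Leg 3: φ1=0.6763482, φ2=0.8595555, Δφ=0.1832072, Δλ=-1.9896300 rad; a=sin²(Δφ/2)+cosφ1·cosφ2·sin²(Δλ/2)=0.3664244489; c=2·atan2(√a, √(1-a))=1.300360859; dist=6371·c=8284.599 ≈ 8284.6 km; running total=23579.8 km
Leg 3 bearing: y=sinΔλ·cosφ2=-0.59635104, x=cosφ1·sinφ2-sinφ1·cosφ2·cosΔλ=0.75696481; θ=atan2(y, x)=-38.2317° <0 so +360° → 321.7683° ≈ 321.8°
Leg 4: φ1=0.8595555, φ2=0.6553345, Δφ=-0.2042210, Δλ=4.3642167 rad; a=sin²(Δφ/2)+cosφ1·cosφ2·sin²(Δλ/2)=0.3574531336; c=2·atan2(√a, √(1-a))=1.281692109; dist=6371·c=8165.660 ≈ 8165.7 km; running total=31745.5 km
Leg 4 bearing: y=sinΔλ·cosφ2=-0.74527180, x=cosφ1·sinφ2-sinφ1·cosφ2·cosΔλ=0.60273668; θ=atan2(y, x)=-51.0359° <0 so +360° → 308.9641° ≈ 309.0°
Leg 5: φ1=0.6553345, φ2=0.5949967, Δφ=-0.0603378, Δλ=-4.2798754 rad; a=sin²(Δφ/2)+cosφ1·cosφ2·sin²(Δλ/2)=0.4668140517; c=2·atan2(√a, √(1-a))=1.504375603; dist=6371·c=9584.377 ≈ 9584.4 km; running total=41329.9 km
Leg 5 bearing: y=sinΔλ·cosφ2=0.75189017, x=cosφ1·sinφ2-sinφ1·cosφ2·cosΔλ=0.65593898; θ=atan2(y, x)=48.8990° ≈ 48.9°
Leg 6: φ1=0.5949967, φ2=0.6971508, Δφ=0.1021541, Δλ=4.0958270 rad; a=sin²(Δφ/2)+cosφ1·cosφ2·sin²(Δλ/2)=0.5036340685; c=2·atan2(√a, √(1-a))=1.578064528; dist=6371·c=10053.849 ≈ 10053.8 km; running total=51383.7 km
Leg 6 bearing: y=sinΔλ·cosφ2=-0.62550774, x=cosφ1·sinφ2-sinφ1·cosφ2·cosΔλ=0.78018411; θ=atan2(y, x)=-38.7207° <0 so +360° → 321.2793° ≈ 321.3°
Leg 7: φ1=0.6971508, φ2=0.3717307, Δφ=-0.3254201, Δλ=-4.7858412 rad; a=sin²(Δφ/2)+cosφ1·cosφ2·sin²(Δλ/2)=0.3571868825; c=2·atan2(√a, √(1-a))=1.281136505; dist=6371·c=8162.121 ≈ 8162.1 km; running total=59545.8 km
Leg 7 bearing: y=sinΔλ·cosφ2=0.92918787, x=cosφ1·sinφ2-sinφ1·cosφ2·cosΔλ=0.23457954; θ=atan2(y, x)=75.8314° ≈ 75.8°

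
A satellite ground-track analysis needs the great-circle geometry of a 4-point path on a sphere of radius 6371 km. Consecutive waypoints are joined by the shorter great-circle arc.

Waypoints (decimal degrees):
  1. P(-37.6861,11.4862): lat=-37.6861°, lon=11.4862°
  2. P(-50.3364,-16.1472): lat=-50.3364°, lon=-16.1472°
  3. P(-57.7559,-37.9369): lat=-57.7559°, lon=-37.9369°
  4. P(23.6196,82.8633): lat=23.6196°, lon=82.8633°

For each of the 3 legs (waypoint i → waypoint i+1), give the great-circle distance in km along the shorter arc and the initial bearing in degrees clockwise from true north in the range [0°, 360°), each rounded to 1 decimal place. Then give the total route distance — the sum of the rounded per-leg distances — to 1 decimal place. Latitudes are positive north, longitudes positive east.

Leg 1: φ1=-0.6577465, φ2=-0.8785359, Δφ=-0.2207894, Δλ=-0.4822938 rad; a=sin²(Δφ/2)+cosφ1·cosφ2·sin²(Δλ/2)=0.0409460023; c=2·atan2(√a, √(1-a))=0.407516360; dist=6371·c=2596.287 ≈ 2596.3 km; running total=2596.3 km
Leg 1 bearing: y=sinΔλ·cosφ2=-0.29604177, x=cosφ1·sinφ2-sinφ1·cosφ2·cosΔλ=-0.26350898; θ=atan2(y, x)=-131.6725° <0 so +360° → 228.3275° ≈ 228.3°
Leg 2: φ1=-0.8785359, φ2=-1.0080306, Δφ=-0.1294947, Δλ=-0.3803020 rad; a=sin²(Δφ/2)+cosφ1·cosφ2·sin²(Δλ/2)=0.0163516928; c=2·atan2(√a, √(1-a))=0.256449639; dist=6371·c=1633.841 ≈ 1633.8 km; running total=4230.1 km
Leg 2 bearing: y=sinΔλ·cosφ2=-0.19804587, x=cosφ1·sinφ2-sinφ1·cosφ2·cosΔλ=-0.15847742; θ=atan2(y, x)=-128.6670° <0 so +360° → 231.3330° ≈ 231.3°
Leg 3: φ1=-1.0080306, φ2=0.4122398, Δφ=1.4202704, Δλ=2.1083612 rad; a=sin²(Δφ/2)+cosφ1·cosφ2·sin²(Δλ/2)=0.7945887980; c=2·atan2(√a, √(1-a))=2.200836967; dist=6371·c=14021.532 ≈ 14021.5 km; running total=18251.6 km
Leg 3 bearing: y=sinΔλ·cosφ2=0.78699951, x=cosφ1·sinφ2-sinφ1·cosφ2·cosΔλ=-0.18303422; θ=atan2(y, x)=103.0927° ≈ 103.1°

Leg 1: dist=2596.3 km, bearing=228.3°
Leg 2: dist=1633.8 km, bearing=231.3°
Leg 3: dist=14021.5 km, bearing=103.1°
Total: 18251.6 km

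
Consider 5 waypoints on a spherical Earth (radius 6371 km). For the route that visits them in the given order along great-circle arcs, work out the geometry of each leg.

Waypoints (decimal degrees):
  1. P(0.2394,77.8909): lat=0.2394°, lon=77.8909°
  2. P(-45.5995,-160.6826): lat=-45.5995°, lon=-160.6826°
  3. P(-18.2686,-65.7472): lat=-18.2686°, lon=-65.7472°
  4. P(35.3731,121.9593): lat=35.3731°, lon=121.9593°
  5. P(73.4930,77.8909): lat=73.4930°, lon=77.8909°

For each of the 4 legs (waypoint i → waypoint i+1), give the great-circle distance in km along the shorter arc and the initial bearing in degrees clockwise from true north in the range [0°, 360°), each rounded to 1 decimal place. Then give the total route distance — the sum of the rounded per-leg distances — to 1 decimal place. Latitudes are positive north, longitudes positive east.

Leg 1: φ1=0.0041783, φ2=-0.7958614, Δφ=-0.8000397, Δλ=-4.1638931 rad; a=sin²(Δφ/2)+cosφ1·cosφ2·sin²(Δλ/2)=0.6838964192; c=2·atan2(√a, √(1-a))=1.947430703; dist=6371·c=12407.081 ≈ 12407.1 km; running total=12407.1 km
Leg 1 bearing: y=sinΔλ·cosφ2=0.59703486, x=cosφ1·sinφ2-sinφ1·cosφ2·cosΔλ=-0.71293605; θ=atan2(y, x)=140.0561° ≈ 140.1°
Leg 2: φ1=-0.7958614, φ2=-0.3188472, Δφ=0.4770142, Δλ=1.6569353 rad; a=sin²(Δφ/2)+cosφ1·cosφ2·sin²(Δλ/2)=0.4165975192; c=2·atan2(√a, √(1-a))=1.403207989; dist=6371·c=8939.838 ≈ 8939.8 km; running total=21346.9 km
Leg 2 bearing: y=sinΔλ·cosφ2=0.94607662, x=cosφ1·sinφ2-sinφ1·cosφ2·cosΔλ=-0.27769611; θ=atan2(y, x)=106.3582° ≈ 106.4°
Leg 3: φ1=-0.3188472, φ2=0.6173771, Δφ=0.9362243, Δλ=3.2760965 rad; a=sin²(Δφ/2)+cosφ1·cosφ2·sin²(Δλ/2)=0.9743882111; c=2·atan2(√a, √(1-a))=2.820136714; dist=6371·c=17967.091 ≈ 17967.1 km; running total=39314.0 km
Leg 3 bearing: y=sinΔλ·cosφ2=-0.10934396, x=cosφ1·sinφ2-sinφ1·cosφ2·cosΔλ=0.29642402; θ=atan2(y, x)=-20.2479° <0 so +360° → 339.7521° ≈ 339.8°
Leg 4: φ1=0.6173771, φ2=1.2826948, Δφ=0.6653178, Δλ=-0.7691387 rad; a=sin²(Δφ/2)+cosφ1·cosφ2·sin²(Δλ/2)=0.1392476849; c=2·atan2(√a, √(1-a))=0.764823426; dist=6371·c=4872.690 ≈ 4872.7 km; running total=44186.7 km
Leg 4 bearing: y=sinΔλ·cosφ2=-0.19761887, x=cosφ1·sinφ2-sinφ1·cosφ2·cosΔλ=0.66360971; θ=atan2(y, x)=-16.5832° <0 so +360° → 343.4168° ≈ 343.4°

Leg 1: dist=12407.1 km, bearing=140.1°
Leg 2: dist=8939.8 km, bearing=106.4°
Leg 3: dist=17967.1 km, bearing=339.8°
Leg 4: dist=4872.7 km, bearing=343.4°
Total: 44186.7 km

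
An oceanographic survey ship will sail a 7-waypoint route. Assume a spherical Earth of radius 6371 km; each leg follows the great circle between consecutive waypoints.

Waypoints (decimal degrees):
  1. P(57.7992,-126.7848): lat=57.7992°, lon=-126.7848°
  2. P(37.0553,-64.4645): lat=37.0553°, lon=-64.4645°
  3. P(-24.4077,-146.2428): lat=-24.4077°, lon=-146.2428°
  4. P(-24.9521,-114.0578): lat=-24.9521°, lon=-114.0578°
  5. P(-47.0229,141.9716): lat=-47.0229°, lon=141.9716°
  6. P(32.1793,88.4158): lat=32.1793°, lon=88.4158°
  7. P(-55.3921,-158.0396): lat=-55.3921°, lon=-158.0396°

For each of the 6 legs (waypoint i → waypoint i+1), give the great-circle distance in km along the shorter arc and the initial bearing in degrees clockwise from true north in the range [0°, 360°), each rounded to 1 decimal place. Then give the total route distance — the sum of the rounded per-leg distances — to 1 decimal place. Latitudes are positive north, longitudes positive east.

Leg 1: dist=5000.7 km, bearing=89.4°
Leg 2: dist=10935.1 km, bearing=245.6°
Leg 3: dist=3244.8 km, bearing=97.9°
Leg 4: dist=8987.5 km, bearing=222.1°
Leg 5: dist=10306.4 km, bearing=317.0°
Leg 6: dist=14352.7 km, bearing=137.9°
Total: 52827.2 km

Leg 1: φ1=1.0087863, φ2=0.6467370, Δφ=-0.3620494, Δλ=1.0876944 rad; a=sin²(Δφ/2)+cosφ1·cosφ2·sin²(Δλ/2)=0.1462745293; c=2·atan2(√a, √(1-a))=0.784911329; dist=6371·c=5000.670 ≈ 5000.7 km; running total=5000.7 km
Leg 1 bearing: y=sinΔλ·cosφ2=0.70672357, x=cosφ1·sinφ2-sinφ1·cosφ2·cosΔλ=0.00741370; θ=atan2(y, x)=89.3990° ≈ 89.4°
Leg 2: φ1=0.6467370, φ2=-0.4259947, Δφ=-1.0727317, Δλ=-1.4273006 rad; a=sin²(Δφ/2)+cosφ1·cosφ2·sin²(Δλ/2)=0.5725396348; c=2·atan2(√a, √(1-a))=1.716389416; dist=6371·c=10935.117 ≈ 10935.1 km; running total=15935.8 km
Leg 2 bearing: y=sinΔλ·cosφ2=-0.90126883, x=cosφ1·sinφ2-sinφ1·cosφ2·cosΔλ=-0.40824809; θ=atan2(y, x)=-114.3691° <0 so +360° → 245.6309° ≈ 245.6°
Leg 3: φ1=-0.4259947, φ2=-0.4354963, Δφ=-0.0095016, Δλ=0.5617342 rad; a=sin²(Δφ/2)+cosφ1·cosφ2·sin²(Δλ/2)=0.0634588224; c=2·atan2(√a, √(1-a))=0.509307512; dist=6371·c=3244.798 ≈ 3244.8 km; running total=19180.6 km
Leg 3 bearing: y=sinΔλ·cosφ2=0.48293715, x=cosφ1·sinφ2-sinφ1·cosφ2·cosΔλ=-0.06707391; θ=atan2(y, x)=97.9071° ≈ 97.9°
Leg 4: φ1=-0.4354963, φ2=-0.8207044, Δφ=-0.3852081, Δλ=4.4685560 rad; a=sin²(Δφ/2)+cosφ1·cosφ2·sin²(Δλ/2)=0.4202871185; c=2·atan2(√a, √(1-a))=1.410687378; dist=6371·c=8987.489 ≈ 8987.5 km; running total=28168.1 km
Leg 4 bearing: y=sinΔλ·cosφ2=-0.66154095, x=cosφ1·sinφ2-sinφ1·cosφ2·cosΔλ=-0.73276667; θ=atan2(y, x)=-137.9243° <0 so +360° → 222.0757° ≈ 222.1°
Leg 5: φ1=-0.8207044, φ2=0.5616347, Δφ=1.3823392, Δλ=-0.9347250 rad; a=sin²(Δφ/2)+cosφ1·cosφ2·sin²(Δλ/2)=0.5234449579; c=2·atan2(√a, √(1-a))=1.617703442; dist=6371·c=10306.389 ≈ 10306.4 km; running total=38474.5 km
Leg 5 bearing: y=sinΔλ·cosφ2=-0.68086288, x=cosφ1·sinφ2-sinφ1·cosφ2·cosΔλ=0.73090839; θ=atan2(y, x)=-42.9698° <0 so +360° → 317.0302° ≈ 317.0°
Leg 6: φ1=0.5616347, φ2=-0.9667745, Δφ=-1.5284093, Δλ=-4.3014582 rad; a=sin²(Δφ/2)+cosφ1·cosφ2·sin²(Δλ/2)=0.8151812837; c=2·atan2(√a, √(1-a))=2.252816495; dist=6371·c=14352.694 ≈ 14352.7 km; running total=52827.2 km
Leg 6 bearing: y=sinΔλ·cosφ2=0.52067446, x=cosφ1·sinφ2-sinφ1·cosφ2·cosΔλ=-0.57579610; θ=atan2(y, x)=137.8779° ≈ 137.9°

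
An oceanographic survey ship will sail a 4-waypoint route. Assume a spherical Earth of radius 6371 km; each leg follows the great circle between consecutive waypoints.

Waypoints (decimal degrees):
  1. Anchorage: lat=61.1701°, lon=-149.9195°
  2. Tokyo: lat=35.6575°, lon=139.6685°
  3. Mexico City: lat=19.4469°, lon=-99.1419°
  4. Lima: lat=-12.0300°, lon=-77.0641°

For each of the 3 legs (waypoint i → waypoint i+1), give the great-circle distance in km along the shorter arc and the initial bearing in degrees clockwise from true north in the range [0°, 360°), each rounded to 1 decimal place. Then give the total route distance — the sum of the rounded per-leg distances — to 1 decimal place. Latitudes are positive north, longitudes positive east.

Leg 1: φ1=1.0676196, φ2=0.6223408, Δφ=-0.4452789, Δλ=5.0542641 rad; a=sin²(Δφ/2)+cosφ1·cosφ2·sin²(Δλ/2)=0.1789797779; c=2·atan2(√a, √(1-a))=0.873639583; dist=6371·c=5565.958 ≈ 5566.0 km; running total=5566.0 km
Leg 1 bearing: y=sinΔλ·cosφ2=-0.76549397, x=cosφ1·sinφ2-sinφ1·cosφ2·cosΔλ=0.04246240; θ=atan2(y, x)=-86.8250° <0 so +360° → 273.1750° ≈ 273.2°
Leg 2: φ1=0.6223408, φ2=0.3394124, Δφ=-0.2829283, Δλ=-4.1680278 rad; a=sin²(Δφ/2)+cosφ1·cosφ2·sin²(Δλ/2)=0.6013471547; c=2·atan2(√a, √(1-a))=1.774904891; dist=6371·c=11307.919 ≈ 11307.9 km; running total=16873.9 km
Leg 2 bearing: y=sinΔλ·cosφ2=0.80665476, x=cosφ1·sinφ2-sinφ1·cosφ2·cosΔλ=0.55517845; θ=atan2(y, x)=55.4624° ≈ 55.5°
Leg 3: φ1=0.3394124, φ2=-0.2099631, Δφ=-0.5493755, Δλ=0.3853303 rad; a=sin²(Δφ/2)+cosφ1·cosφ2·sin²(Δλ/2)=0.1073866264; c=2·atan2(√a, √(1-a))=0.667734096; dist=6371·c=4254.134 ≈ 4254.1 km; running total=21128.0 km
Leg 3 bearing: y=sinΔλ·cosφ2=0.36761071, x=cosφ1·sinφ2-sinφ1·cosφ2·cosΔλ=-0.49827835; θ=atan2(y, x)=143.5815° ≈ 143.6°

Leg 1: dist=5566.0 km, bearing=273.2°
Leg 2: dist=11307.9 km, bearing=55.5°
Leg 3: dist=4254.1 km, bearing=143.6°
Total: 21128.0 km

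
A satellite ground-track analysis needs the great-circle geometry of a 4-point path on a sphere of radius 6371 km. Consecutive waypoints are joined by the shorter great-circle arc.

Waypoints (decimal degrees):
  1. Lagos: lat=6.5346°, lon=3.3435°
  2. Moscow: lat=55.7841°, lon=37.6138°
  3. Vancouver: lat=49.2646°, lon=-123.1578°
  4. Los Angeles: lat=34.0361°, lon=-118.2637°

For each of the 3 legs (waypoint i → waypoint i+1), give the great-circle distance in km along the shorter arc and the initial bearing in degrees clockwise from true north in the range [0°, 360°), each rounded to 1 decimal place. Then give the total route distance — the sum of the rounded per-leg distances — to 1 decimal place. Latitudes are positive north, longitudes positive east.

Leg 1: φ1=0.1140503, φ2=0.9736162, Δφ=0.8595659, Δλ=0.5981296 rad; a=sin²(Δφ/2)+cosφ1·cosφ2·sin²(Δλ/2)=0.2221111918; c=2·atan2(√a, √(1-a))=0.981498266; dist=6371·c=6253.125 ≈ 6253.1 km; running total=6253.1 km
Leg 1 bearing: y=sinΔλ·cosφ2=0.31663712, x=cosφ1·sinφ2-sinφ1·cosφ2·cosΔλ=0.76866909; θ=atan2(y, x)=22.3882° ≈ 22.4°
Leg 2: φ1=0.9736162, φ2=0.8598295, Δφ=-0.1137867, Δλ=-2.8059938 rad; a=sin²(Δφ/2)+cosφ1·cosφ2·sin²(Δλ/2)=0.3599446359; c=2·atan2(√a, √(1-a))=1.286886874; dist=6371·c=8198.756 ≈ 8198.8 km; running total=14451.9 km
Leg 2 bearing: y=sinΔλ·cosφ2=-0.21491286, x=cosφ1·sinφ2-sinφ1·cosφ2·cosΔλ=0.93560165; θ=atan2(y, x)=-12.9367° <0 so +360° → 347.0633° ≈ 347.1°
Leg 3: φ1=0.8598295, φ2=0.5940420, Δφ=-0.2657875, Δλ=0.0854182 rad; a=sin²(Δφ/2)+cosφ1·cosφ2·sin²(Δλ/2)=0.0185428258; c=2·atan2(√a, √(1-a))=0.273192863; dist=6371·c=1740.512 ≈ 1740.5 km; running total=16192.4 km
Leg 3 bearing: y=sinΔλ·cosφ2=0.07069871, x=cosφ1·sinφ2-sinφ1·cosφ2·cosΔλ=-0.26037982; θ=atan2(y, x)=164.8092° ≈ 164.8°

Leg 1: dist=6253.1 km, bearing=22.4°
Leg 2: dist=8198.8 km, bearing=347.1°
Leg 3: dist=1740.5 km, bearing=164.8°
Total: 16192.4 km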